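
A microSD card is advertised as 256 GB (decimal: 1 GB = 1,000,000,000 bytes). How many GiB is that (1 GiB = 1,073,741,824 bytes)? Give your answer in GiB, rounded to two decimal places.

238.42 GiB

256 GB × 1,000,000,000 bytes/GB = 256,000,000,000 bytes
1 GiB = 2^30 bytes = 1,073,741,824 bytes
256,000,000,000 / 1,073,741,824 = 238.42 GiB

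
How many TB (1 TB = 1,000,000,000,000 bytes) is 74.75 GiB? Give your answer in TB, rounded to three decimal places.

74.75 GiB = 74.75 × 2^30 bytes = 80,262,201,344 bytes
1 TB = 10^12 bytes = 1,000,000,000,000 bytes
80,262,201,344 / 1,000,000,000,000 = 0.080 TB

0.080 TB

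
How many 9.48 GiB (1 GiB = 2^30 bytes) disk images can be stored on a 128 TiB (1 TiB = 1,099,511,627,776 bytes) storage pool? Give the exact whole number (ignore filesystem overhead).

13,826

Capacity: 128 TiB = 140,737,488,355,328 bytes
Per item: 9.48 GiB = 10,179,072,491.52 bytes
⌊140,737,488,355,328 / 10,179,072,491.52⌋ = 13,826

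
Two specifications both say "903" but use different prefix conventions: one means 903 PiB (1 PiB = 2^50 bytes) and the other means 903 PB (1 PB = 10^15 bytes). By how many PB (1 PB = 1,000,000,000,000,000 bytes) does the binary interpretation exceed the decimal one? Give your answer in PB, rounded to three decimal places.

113.688 PB

903 PiB = 903 × 1,125,899,906,842,624 = 1,016,687,615,878,889,472 bytes
903 PB = 903 × 1,000,000,000,000,000 = 903,000,000,000,000,000 bytes
difference = 113,687,615,878,889,472 bytes
113,687,615,878,889,472 / 1,000,000,000,000,000 = 113.688 PB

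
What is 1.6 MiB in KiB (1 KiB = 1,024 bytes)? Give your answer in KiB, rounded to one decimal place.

1,638.4 KiB

1.6 MiB × 1,048,576 bytes/MiB = 1,677,721.6 bytes
1 KiB = 1,024 bytes
1,677,721.6 / 1,024 = 1,638.4 KiB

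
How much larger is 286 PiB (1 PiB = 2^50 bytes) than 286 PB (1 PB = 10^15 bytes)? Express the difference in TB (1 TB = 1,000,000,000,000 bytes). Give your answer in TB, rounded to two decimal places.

286 PiB = 286 × 1,125,899,906,842,624 = 322,007,373,356,990,464 bytes
286 PB = 286 × 1,000,000,000,000,000 = 286,000,000,000,000,000 bytes
difference = 36,007,373,356,990,464 bytes
36,007,373,356,990,464 / 1,000,000,000,000 = 36,007.37 TB

36,007.37 TB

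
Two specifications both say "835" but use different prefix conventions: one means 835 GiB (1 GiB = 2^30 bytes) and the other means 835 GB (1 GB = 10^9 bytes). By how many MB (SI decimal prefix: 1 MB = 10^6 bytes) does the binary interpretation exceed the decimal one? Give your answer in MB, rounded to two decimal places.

61,574.42 MB

835 GiB = 835 × 1,073,741,824 = 896,574,423,040 bytes
835 GB = 835 × 1,000,000,000 = 835,000,000,000 bytes
difference = 61,574,423,040 bytes
61,574,423,040 / 1,000,000 = 61,574.42 MB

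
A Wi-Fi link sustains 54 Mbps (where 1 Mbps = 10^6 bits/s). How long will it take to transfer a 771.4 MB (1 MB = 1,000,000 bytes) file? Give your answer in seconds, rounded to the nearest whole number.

771.4 MB = 771,400,000 bytes = 6,171,200,000 bits
54 Mbps = 54,000,000 bits/s
time = 6,171,200,000 / 54,000,000 = 114 s

114 seconds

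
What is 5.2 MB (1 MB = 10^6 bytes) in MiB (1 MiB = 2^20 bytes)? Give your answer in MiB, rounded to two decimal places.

4.96 MiB

5.2 MB = 5.2 × 10^6 bytes = 5,200,000 bytes
1 MiB = 2^20 bytes = 1,048,576 bytes
5,200,000 / 1,048,576 = 4.96 MiB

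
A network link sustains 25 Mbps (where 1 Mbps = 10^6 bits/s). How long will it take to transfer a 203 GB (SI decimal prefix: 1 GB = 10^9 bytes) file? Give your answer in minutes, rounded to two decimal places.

203 GB = 203,000,000,000 bytes = 1,624,000,000,000 bits
25 Mbps = 25,000,000 bits/s
time = 1,624,000,000,000 / 25,000,000 = 64,960.000 s
64,960.000 s / 60 = 1,082.67 minutes

1,082.67 minutes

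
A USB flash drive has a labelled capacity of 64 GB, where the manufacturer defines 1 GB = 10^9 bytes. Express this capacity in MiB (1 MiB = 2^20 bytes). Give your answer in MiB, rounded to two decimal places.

64 GB × 1,000,000,000 bytes/GB = 64,000,000,000 bytes
1 MiB = 2^20 bytes = 1,048,576 bytes
64,000,000,000 / 1,048,576 = 61,035.16 MiB

61,035.16 MiB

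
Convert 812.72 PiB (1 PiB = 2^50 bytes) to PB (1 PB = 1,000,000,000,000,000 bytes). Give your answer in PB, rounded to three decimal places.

915.041 PB

812.72 PiB × 1,125,899,906,842,624 bytes/PiB = 915,041,372,289,137,377.28 bytes
1 PB = 10^15 bytes = 1,000,000,000,000,000 bytes
915,041,372,289,137,377.28 / 1,000,000,000,000,000 = 915.041 PB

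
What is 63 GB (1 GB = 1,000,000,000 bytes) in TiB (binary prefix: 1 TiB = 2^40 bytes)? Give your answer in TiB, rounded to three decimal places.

0.057 TiB

63 GB = 63 × 10^9 bytes = 63,000,000,000 bytes
1 TiB = 1,099,511,627,776 bytes
63,000,000,000 / 1,099,511,627,776 = 0.057 TiB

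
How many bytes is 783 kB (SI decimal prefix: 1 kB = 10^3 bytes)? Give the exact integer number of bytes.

783,000 bytes

783 × 1,000 = 783,000 bytes  (1 kB = 10^3 bytes)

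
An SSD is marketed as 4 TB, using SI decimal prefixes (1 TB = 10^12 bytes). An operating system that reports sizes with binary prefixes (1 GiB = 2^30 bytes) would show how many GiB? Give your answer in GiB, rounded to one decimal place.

4 TB = 4 × 10^12 bytes = 4,000,000,000,000 bytes
1 GiB = 2^30 bytes = 1,073,741,824 bytes
4,000,000,000,000 / 1,073,741,824 = 3,725.3 GiB

3,725.3 GiB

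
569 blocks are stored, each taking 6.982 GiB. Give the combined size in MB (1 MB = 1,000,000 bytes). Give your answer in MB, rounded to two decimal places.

4,265,716.42 MB

Total = 569 × 6.982 GiB = 3972.758 GiB
= 3972.758 × 1,073,741,824 bytes = 4,265,716,421,230.592 bytes
1 MB = 1,000,000 bytes
4,265,716,421,230.592 / 1,000,000 = 4,265,716.42 MB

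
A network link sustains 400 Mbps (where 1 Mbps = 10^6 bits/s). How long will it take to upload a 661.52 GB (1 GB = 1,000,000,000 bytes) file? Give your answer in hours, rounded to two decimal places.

3.68 hours

661.52 GB = 661,520,000,000 bytes = 5,292,160,000,000 bits
400 Mbps = 400,000,000 bits/s
time = 5,292,160,000,000 / 400,000,000 = 13,230.4000 s
13,230.4000 s / 3600 = 3.68 hours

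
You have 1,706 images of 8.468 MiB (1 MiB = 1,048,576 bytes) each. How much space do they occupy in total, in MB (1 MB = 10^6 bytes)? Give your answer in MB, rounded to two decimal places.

Total = 1,706 × 8.468 MiB = 14446.408 MiB
= 14446.408 × 1,048,576 bytes = 15,148,156,715.008 bytes
1 MB = 1,000,000 bytes
15,148,156,715.008 / 1,000,000 = 15,148.16 MB

15,148.16 MB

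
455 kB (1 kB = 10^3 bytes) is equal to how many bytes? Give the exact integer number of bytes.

455 × 1,000 = 455,000 bytes  (1 kB = 10^3 bytes)

455,000 bytes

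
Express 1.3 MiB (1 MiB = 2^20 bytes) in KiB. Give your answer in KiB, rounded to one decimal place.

1,331.2 KiB

1.3 MiB = 1.3 × 2^20 bytes = 1,363,148.8 bytes
1 KiB = 1,024 bytes
1,363,148.8 / 1,024 = 1,331.2 KiB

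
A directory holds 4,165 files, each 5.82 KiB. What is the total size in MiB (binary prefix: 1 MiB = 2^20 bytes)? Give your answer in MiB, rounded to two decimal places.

23.67 MiB

Total = 4,165 × 5.82 KiB = 24240.3 KiB
= 24240.3 × 1,024 bytes = 24,822,067.2 bytes
1 MiB = 1,048,576 bytes
24,822,067.2 / 1,048,576 = 23.67 MiB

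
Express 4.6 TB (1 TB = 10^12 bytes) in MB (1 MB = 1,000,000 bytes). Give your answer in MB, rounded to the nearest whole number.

4.6 TB × 1,000,000,000,000 bytes/TB = 4,600,000,000,000 bytes
1 MB = 1,000,000 bytes
4,600,000,000,000 / 1,000,000 = 4,600,000 MB

4,600,000 MB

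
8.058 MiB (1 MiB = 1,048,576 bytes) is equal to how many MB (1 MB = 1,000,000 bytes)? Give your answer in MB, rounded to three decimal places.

8.058 MiB = 8.058 × 2^20 bytes = 8,449,425.408 bytes
1 MB = 10^6 bytes = 1,000,000 bytes
8,449,425.408 / 1,000,000 = 8.449 MB

8.449 MB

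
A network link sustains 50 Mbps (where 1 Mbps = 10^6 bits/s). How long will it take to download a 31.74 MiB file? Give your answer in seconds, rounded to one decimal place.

31.74 MiB = 33,281,802.24 bytes = 266,254,417.92 bits
50 Mbps = 50,000,000 bits/s
time = 266,254,417.92 / 50,000,000 = 5.3 s

5.3 seconds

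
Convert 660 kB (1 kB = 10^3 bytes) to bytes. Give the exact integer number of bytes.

660 × 1,000 = 660,000 bytes  (1 kB = 10^3 bytes)

660,000 bytes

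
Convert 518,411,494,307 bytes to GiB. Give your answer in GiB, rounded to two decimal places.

482.81 GiB

518,411,494,307 bytes given.
1 GiB = 1,073,741,824 bytes
518,411,494,307 / 1,073,741,824 = 482.81 GiB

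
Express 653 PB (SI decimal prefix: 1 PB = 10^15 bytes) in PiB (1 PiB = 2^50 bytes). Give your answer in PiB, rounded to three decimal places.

579.981 PiB

653 PB × 1,000,000,000,000,000 bytes/PB = 653,000,000,000,000,000 bytes
1 PiB = 2^50 bytes = 1,125,899,906,842,624 bytes
653,000,000,000,000,000 / 1,125,899,906,842,624 = 579.981 PiB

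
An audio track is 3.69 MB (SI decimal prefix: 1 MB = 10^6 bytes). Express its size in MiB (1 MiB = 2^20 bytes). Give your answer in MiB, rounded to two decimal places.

3.52 MiB

3.69 MB × 1,000,000 bytes/MB = 3,690,000 bytes
1 MiB = 2^20 bytes = 1,048,576 bytes
3,690,000 / 1,048,576 = 3.52 MiB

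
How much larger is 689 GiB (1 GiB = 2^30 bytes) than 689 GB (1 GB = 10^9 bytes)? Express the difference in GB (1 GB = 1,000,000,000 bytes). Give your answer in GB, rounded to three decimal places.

50.808 GB

689 GiB = 689 × 1,073,741,824 = 739,808,116,736 bytes
689 GB = 689 × 1,000,000,000 = 689,000,000,000 bytes
difference = 50,808,116,736 bytes
50,808,116,736 / 1,000,000,000 = 50.808 GB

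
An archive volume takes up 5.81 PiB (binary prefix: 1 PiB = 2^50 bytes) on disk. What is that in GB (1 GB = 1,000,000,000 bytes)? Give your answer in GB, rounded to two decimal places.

5.81 PiB = 5.81 × 2^50 bytes = 6,541,478,458,755,645.44 bytes
1 GB = 1,000,000,000 bytes
6,541,478,458,755,645.44 / 1,000,000,000 = 6,541,478.46 GB

6,541,478.46 GB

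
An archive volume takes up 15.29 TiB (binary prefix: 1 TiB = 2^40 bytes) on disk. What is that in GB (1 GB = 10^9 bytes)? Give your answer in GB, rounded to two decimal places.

16,811.53 GB

15.29 TiB × 1,099,511,627,776 bytes/TiB = 16,811,532,788,695.04 bytes
1 GB = 1,000,000,000 bytes
16,811,532,788,695.04 / 1,000,000,000 = 16,811.53 GB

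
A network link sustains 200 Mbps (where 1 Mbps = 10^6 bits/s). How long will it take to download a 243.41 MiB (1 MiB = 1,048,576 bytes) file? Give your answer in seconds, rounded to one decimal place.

10.2 seconds

243.41 MiB = 255,233,884.16 bytes = 2,041,871,073.28 bits
200 Mbps = 200,000,000 bits/s
time = 2,041,871,073.28 / 200,000,000 = 10.2 s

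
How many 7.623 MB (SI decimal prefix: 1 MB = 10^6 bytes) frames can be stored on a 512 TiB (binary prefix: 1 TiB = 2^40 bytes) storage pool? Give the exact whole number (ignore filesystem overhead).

Capacity: 512 TiB = 562,949,953,421,312 bytes
Per item: 7.623 MB = 7,623,000 bytes
⌊562,949,953,421,312 / 7,623,000⌋ = 73,848,872

73,848,872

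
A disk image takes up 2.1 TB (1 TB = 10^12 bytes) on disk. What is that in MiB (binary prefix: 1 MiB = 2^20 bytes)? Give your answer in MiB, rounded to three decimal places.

2.1 TB = 2.1 × 10^12 bytes = 2,100,000,000,000 bytes
1 MiB = 2^20 bytes = 1,048,576 bytes
2,100,000,000,000 / 1,048,576 = 2,002,716.064 MiB

2,002,716.064 MiB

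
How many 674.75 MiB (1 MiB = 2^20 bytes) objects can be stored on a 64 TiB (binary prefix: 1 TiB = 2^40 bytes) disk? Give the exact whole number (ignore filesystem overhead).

Capacity: 64 TiB = 70,368,744,177,664 bytes
Per item: 674.75 MiB = 707,526,656 bytes
⌊70,368,744,177,664 / 707,526,656⌋ = 99,457

99,457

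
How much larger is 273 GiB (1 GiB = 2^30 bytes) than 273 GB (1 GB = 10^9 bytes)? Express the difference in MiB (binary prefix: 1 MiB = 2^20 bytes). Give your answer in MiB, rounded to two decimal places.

273 GiB = 273 × 1,073,741,824 = 293,131,517,952 bytes
273 GB = 273 × 1,000,000,000 = 273,000,000,000 bytes
difference = 20,131,517,952 bytes
20,131,517,952 / 1,048,576 = 19,198.91 MiB

19,198.91 MiB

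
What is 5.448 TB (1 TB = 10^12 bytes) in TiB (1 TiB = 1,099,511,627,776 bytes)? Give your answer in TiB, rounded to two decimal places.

5.448 TB × 1,000,000,000,000 bytes/TB = 5,448,000,000,000 bytes
1 TiB = 2^40 bytes = 1,099,511,627,776 bytes
5,448,000,000,000 / 1,099,511,627,776 = 4.95 TiB

4.95 TiB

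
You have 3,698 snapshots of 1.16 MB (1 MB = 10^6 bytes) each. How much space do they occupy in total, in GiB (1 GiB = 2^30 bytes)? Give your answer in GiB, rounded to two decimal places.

Total = 3,698 × 1.16 MB = 4289.68 MB
= 4289.68 × 1,000,000 bytes = 4,289,680,000 bytes
1 GiB = 1,073,741,824 bytes
4,289,680,000 / 1,073,741,824 = 4.00 GiB

4.00 GiB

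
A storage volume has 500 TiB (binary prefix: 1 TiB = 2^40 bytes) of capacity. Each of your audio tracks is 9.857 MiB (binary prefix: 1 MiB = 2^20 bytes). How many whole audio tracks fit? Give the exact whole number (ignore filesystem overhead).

53,189,408

Capacity: 500 TiB = 549,755,813,888,000 bytes
Per item: 9.857 MiB = 10,335,813.632 bytes
⌊549,755,813,888,000 / 10,335,813.632⌋ = 53,189,408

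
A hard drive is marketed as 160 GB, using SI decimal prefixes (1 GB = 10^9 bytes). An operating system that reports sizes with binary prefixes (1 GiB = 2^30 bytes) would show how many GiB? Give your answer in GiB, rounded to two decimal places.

160 GB × 1,000,000,000 bytes/GB = 160,000,000,000 bytes
1 GiB = 1,073,741,824 bytes
160,000,000,000 / 1,073,741,824 = 149.01 GiB

149.01 GiB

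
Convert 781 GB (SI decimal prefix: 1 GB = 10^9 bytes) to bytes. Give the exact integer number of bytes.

781,000,000,000 bytes

781 × 1,000,000,000 = 781,000,000,000 bytes  (1 GB = 10^9 bytes)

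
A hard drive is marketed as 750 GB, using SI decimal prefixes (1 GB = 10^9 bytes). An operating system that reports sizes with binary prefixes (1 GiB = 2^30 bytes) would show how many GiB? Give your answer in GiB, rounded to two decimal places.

698.49 GiB

750 GB = 750 × 10^9 bytes = 750,000,000,000 bytes
1 GiB = 2^30 bytes = 1,073,741,824 bytes
750,000,000,000 / 1,073,741,824 = 698.49 GiB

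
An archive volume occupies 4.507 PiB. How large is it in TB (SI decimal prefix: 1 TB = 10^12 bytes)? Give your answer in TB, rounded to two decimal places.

4.507 PiB = 4.507 × 2^50 bytes = 5,074,430,880,139,706.368 bytes
1 TB = 10^12 bytes = 1,000,000,000,000 bytes
5,074,430,880,139,706.368 / 1,000,000,000,000 = 5,074.43 TB

5,074.43 TB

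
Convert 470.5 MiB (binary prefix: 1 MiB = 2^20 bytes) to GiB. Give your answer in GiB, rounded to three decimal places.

0.459 GiB

470.5 MiB = 470.5 × 2^20 bytes = 493,355,008 bytes
1 GiB = 1,073,741,824 bytes
493,355,008 / 1,073,741,824 = 0.459 GiB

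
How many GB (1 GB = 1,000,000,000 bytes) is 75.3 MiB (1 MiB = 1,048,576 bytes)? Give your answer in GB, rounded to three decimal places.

75.3 MiB × 1,048,576 bytes/MiB = 78,957,772.8 bytes
1 GB = 1,000,000,000 bytes
78,957,772.8 / 1,000,000,000 = 0.079 GB

0.079 GB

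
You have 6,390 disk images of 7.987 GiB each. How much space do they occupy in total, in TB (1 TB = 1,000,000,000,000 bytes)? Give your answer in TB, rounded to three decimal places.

54.800 TB

Total = 6,390 × 7.987 GiB = 51036.93 GiB
= 51036.93 × 1,073,741,824 bytes = 54,800,486,309,560.32 bytes
1 TB = 1,000,000,000,000 bytes
54,800,486,309,560.32 / 1,000,000,000,000 = 54.800 TB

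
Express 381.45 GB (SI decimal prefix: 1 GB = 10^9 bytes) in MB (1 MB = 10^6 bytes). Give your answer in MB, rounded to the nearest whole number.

381.45 GB × 1,000,000,000 bytes/GB = 381,450,000,000 bytes
1 MB = 1,000,000 bytes
381,450,000,000 / 1,000,000 = 381,450 MB

381,450 MB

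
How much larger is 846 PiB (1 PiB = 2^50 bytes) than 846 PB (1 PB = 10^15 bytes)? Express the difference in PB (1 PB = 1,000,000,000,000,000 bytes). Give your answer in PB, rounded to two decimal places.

846 PiB = 846 × 1,125,899,906,842,624 = 952,511,321,188,859,904 bytes
846 PB = 846 × 1,000,000,000,000,000 = 846,000,000,000,000,000 bytes
difference = 106,511,321,188,859,904 bytes
106,511,321,188,859,904 / 1,000,000,000,000,000 = 106.51 PB

106.51 PB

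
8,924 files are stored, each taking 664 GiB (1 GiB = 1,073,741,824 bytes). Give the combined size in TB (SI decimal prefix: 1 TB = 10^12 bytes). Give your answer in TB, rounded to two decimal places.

Total = 8,924 × 664 GiB = 5,925,536 GiB
= 5,925,536 × 1,073,741,824 bytes = 6,362,495,832,817,664 bytes
1 TB = 1,000,000,000,000 bytes
6,362,495,832,817,664 / 1,000,000,000,000 = 6,362.50 TB

6,362.50 TB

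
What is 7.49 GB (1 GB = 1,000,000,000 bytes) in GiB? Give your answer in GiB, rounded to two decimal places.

7.49 GB × 1,000,000,000 bytes/GB = 7,490,000,000 bytes
1 GiB = 2^30 bytes = 1,073,741,824 bytes
7,490,000,000 / 1,073,741,824 = 6.98 GiB

6.98 GiB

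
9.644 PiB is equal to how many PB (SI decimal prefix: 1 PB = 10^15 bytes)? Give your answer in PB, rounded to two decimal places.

9.644 PiB = 9.644 × 2^50 bytes = 10,858,178,701,590,265.856 bytes
1 PB = 1,000,000,000,000,000 bytes
10,858,178,701,590,265.856 / 1,000,000,000,000,000 = 10.86 PB

10.86 PB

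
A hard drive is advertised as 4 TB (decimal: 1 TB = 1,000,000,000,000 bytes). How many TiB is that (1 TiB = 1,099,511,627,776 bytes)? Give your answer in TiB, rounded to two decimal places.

3.64 TiB

4 TB × 1,000,000,000,000 bytes/TB = 4,000,000,000,000 bytes
1 TiB = 1,099,511,627,776 bytes
4,000,000,000,000 / 1,099,511,627,776 = 3.64 TiB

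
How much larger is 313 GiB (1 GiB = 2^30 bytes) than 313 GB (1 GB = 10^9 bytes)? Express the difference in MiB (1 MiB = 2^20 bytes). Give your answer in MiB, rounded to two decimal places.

313 GiB = 313 × 1,073,741,824 = 336,081,190,912 bytes
313 GB = 313 × 1,000,000,000 = 313,000,000,000 bytes
difference = 23,081,190,912 bytes
23,081,190,912 / 1,048,576 = 22,011.94 MiB

22,011.94 MiB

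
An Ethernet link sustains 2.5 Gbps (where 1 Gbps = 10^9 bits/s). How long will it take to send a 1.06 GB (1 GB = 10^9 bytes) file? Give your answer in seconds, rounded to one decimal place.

3.4 seconds

1.06 GB = 1,060,000,000 bytes = 8,480,000,000 bits
2.5 Gbps = 2,500,000,000 bits/s
time = 8,480,000,000 / 2,500,000,000 = 3.4 s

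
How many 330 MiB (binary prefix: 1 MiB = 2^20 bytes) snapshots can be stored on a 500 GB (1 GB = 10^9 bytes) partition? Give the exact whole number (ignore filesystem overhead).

Capacity: 500 GB = 500,000,000,000 bytes
Per item: 330 MiB = 346,030,080 bytes
⌊500,000,000,000 / 346,030,080⌋ = 1,444

1,444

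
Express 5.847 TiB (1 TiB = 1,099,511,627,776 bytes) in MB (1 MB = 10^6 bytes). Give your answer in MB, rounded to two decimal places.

5.847 TiB = 5.847 × 2^40 bytes = 6,428,844,487,606.272 bytes
1 MB = 1,000,000 bytes
6,428,844,487,606.272 / 1,000,000 = 6,428,844.49 MB

6,428,844.49 MB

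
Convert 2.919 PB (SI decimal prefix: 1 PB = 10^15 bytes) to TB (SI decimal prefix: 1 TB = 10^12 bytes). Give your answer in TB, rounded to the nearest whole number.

2,919 TB

2.919 PB × 1,000,000,000,000,000 bytes/PB = 2,919,000,000,000,000 bytes
1 TB = 1,000,000,000,000 bytes
2,919,000,000,000,000 / 1,000,000,000,000 = 2,919 TB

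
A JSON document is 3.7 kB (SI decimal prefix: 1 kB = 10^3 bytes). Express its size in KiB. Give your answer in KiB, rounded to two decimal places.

3.7 kB × 1,000 bytes/kB = 3,700 bytes
1 KiB = 2^10 bytes = 1,024 bytes
3,700 / 1,024 = 3.61 KiB

3.61 KiB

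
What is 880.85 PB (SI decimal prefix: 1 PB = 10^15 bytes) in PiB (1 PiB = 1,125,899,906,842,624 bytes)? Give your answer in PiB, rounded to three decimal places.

782.352 PiB

880.85 PB = 880.85 × 10^15 bytes = 880,850,000,000,000,000 bytes
1 PiB = 1,125,899,906,842,624 bytes
880,850,000,000,000,000 / 1,125,899,906,842,624 = 782.352 PiB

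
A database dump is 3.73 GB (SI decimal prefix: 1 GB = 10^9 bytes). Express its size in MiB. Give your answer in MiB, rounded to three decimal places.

3,557.205 MiB

3.73 GB = 3.73 × 10^9 bytes = 3,730,000,000 bytes
1 MiB = 1,048,576 bytes
3,730,000,000 / 1,048,576 = 3,557.205 MiB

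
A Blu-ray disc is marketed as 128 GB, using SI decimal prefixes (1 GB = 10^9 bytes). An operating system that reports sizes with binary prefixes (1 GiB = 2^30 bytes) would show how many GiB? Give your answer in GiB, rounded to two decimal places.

128 GB = 128 × 10^9 bytes = 128,000,000,000 bytes
1 GiB = 2^30 bytes = 1,073,741,824 bytes
128,000,000,000 / 1,073,741,824 = 119.21 GiB

119.21 GiB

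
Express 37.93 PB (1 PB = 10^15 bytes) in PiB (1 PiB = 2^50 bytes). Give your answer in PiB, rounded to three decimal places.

37.93 PB × 1,000,000,000,000,000 bytes/PB = 37,930,000,000,000,000 bytes
1 PiB = 2^50 bytes = 1,125,899,906,842,624 bytes
37,930,000,000,000,000 / 1,125,899,906,842,624 = 33.689 PiB

33.689 PiB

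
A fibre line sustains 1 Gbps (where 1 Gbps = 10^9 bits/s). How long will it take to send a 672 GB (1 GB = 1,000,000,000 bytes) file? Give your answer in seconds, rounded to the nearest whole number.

5,376 seconds

672 GB = 672,000,000,000 bytes = 5,376,000,000,000 bits
1 Gbps = 1,000,000,000 bits/s
time = 5,376,000,000,000 / 1,000,000,000 = 5,376 s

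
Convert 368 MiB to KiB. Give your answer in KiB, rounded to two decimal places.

376,832.00 KiB

368 MiB = 368 × 2^20 bytes = 385,875,968 bytes
1 KiB = 2^10 bytes = 1,024 bytes
385,875,968 / 1,024 = 376,832.00 KiB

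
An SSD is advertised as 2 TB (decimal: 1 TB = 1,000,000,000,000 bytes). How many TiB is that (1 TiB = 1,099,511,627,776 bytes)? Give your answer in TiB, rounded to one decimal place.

2 TB × 1,000,000,000,000 bytes/TB = 2,000,000,000,000 bytes
1 TiB = 2^40 bytes = 1,099,511,627,776 bytes
2,000,000,000,000 / 1,099,511,627,776 = 1.8 TiB

1.8 TiB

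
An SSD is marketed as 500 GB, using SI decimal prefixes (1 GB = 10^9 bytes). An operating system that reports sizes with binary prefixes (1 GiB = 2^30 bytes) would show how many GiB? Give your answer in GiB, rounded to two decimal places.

465.66 GiB

500 GB × 1,000,000,000 bytes/GB = 500,000,000,000 bytes
1 GiB = 2^30 bytes = 1,073,741,824 bytes
500,000,000,000 / 1,073,741,824 = 465.66 GiB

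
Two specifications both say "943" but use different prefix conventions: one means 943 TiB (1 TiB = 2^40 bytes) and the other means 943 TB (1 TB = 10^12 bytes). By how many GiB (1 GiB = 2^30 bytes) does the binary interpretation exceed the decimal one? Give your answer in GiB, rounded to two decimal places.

87,394.81 GiB

943 TiB = 943 × 1,099,511,627,776 = 1,036,839,464,992,768 bytes
943 TB = 943 × 1,000,000,000,000 = 943,000,000,000,000 bytes
difference = 93,839,464,992,768 bytes
93,839,464,992,768 / 1,073,741,824 = 87,394.81 GiB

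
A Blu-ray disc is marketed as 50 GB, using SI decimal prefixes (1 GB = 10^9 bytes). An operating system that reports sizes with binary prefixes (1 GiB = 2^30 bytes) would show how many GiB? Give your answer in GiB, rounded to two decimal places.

50 GB = 50 × 10^9 bytes = 50,000,000,000 bytes
1 GiB = 1,073,741,824 bytes
50,000,000,000 / 1,073,741,824 = 46.57 GiB

46.57 GiB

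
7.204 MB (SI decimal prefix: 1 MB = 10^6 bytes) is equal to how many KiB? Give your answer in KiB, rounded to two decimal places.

7.204 MB = 7.204 × 10^6 bytes = 7,204,000 bytes
1 KiB = 2^10 bytes = 1,024 bytes
7,204,000 / 1,024 = 7,035.16 KiB

7,035.16 KiB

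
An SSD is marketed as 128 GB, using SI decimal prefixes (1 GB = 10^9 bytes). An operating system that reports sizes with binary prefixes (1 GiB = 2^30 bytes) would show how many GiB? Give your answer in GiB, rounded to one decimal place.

119.2 GiB

128 GB = 128 × 10^9 bytes = 128,000,000,000 bytes
1 GiB = 2^30 bytes = 1,073,741,824 bytes
128,000,000,000 / 1,073,741,824 = 119.2 GiB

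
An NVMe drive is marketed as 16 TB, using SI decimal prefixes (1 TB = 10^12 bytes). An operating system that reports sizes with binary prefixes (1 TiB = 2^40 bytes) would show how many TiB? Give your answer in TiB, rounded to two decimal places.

14.55 TiB

16 TB × 1,000,000,000,000 bytes/TB = 16,000,000,000,000 bytes
1 TiB = 1,099,511,627,776 bytes
16,000,000,000,000 / 1,099,511,627,776 = 14.55 TiB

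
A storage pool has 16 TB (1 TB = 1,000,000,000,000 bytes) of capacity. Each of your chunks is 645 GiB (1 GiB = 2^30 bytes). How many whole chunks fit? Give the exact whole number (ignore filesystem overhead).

23

Capacity: 16 TB = 16,000,000,000,000 bytes
Per item: 645 GiB = 692,563,476,480 bytes
⌊16,000,000,000,000 / 692,563,476,480⌋ = 23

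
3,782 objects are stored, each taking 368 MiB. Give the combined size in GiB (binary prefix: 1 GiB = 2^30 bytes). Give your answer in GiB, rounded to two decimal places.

Total = 3,782 × 368 MiB = 1,391,776 MiB
= 1,391,776 × 1,048,576 bytes = 1,459,382,910,976 bytes
1 GiB = 1,073,741,824 bytes
1,459,382,910,976 / 1,073,741,824 = 1,359.16 GiB

1,359.16 GiB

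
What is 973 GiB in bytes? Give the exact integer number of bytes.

1,044,750,794,752 bytes

973 × 1,073,741,824 = 1,044,750,794,752 bytes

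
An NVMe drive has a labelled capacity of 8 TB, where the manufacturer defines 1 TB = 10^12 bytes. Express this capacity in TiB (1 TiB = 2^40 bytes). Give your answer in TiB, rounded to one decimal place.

8 TB = 8 × 10^12 bytes = 8,000,000,000,000 bytes
1 TiB = 1,099,511,627,776 bytes
8,000,000,000,000 / 1,099,511,627,776 = 7.3 TiB

7.3 TiB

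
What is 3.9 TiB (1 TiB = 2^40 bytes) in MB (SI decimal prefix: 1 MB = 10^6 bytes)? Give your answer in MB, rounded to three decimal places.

4,288,095.348 MB

3.9 TiB = 3.9 × 2^40 bytes = 4,288,095,348,326.4 bytes
1 MB = 1,000,000 bytes
4,288,095,348,326.4 / 1,000,000 = 4,288,095.348 MB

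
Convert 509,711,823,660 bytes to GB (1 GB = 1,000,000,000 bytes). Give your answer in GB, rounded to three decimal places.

509,711,823,660 bytes given.
1 GB = 10^9 bytes = 1,000,000,000 bytes
509,711,823,660 / 1,000,000,000 = 509.712 GB

509.712 GB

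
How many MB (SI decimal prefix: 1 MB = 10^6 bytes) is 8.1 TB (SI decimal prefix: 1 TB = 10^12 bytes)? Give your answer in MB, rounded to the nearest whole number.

8.1 TB × 1,000,000,000,000 bytes/TB = 8,100,000,000,000 bytes
1 MB = 1,000,000 bytes
8,100,000,000,000 / 1,000,000 = 8,100,000 MB

8,100,000 MB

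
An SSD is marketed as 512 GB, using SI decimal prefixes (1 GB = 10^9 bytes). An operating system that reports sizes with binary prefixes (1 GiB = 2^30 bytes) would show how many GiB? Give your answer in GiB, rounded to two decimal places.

512 GB = 512 × 10^9 bytes = 512,000,000,000 bytes
1 GiB = 2^30 bytes = 1,073,741,824 bytes
512,000,000,000 / 1,073,741,824 = 476.84 GiB

476.84 GiB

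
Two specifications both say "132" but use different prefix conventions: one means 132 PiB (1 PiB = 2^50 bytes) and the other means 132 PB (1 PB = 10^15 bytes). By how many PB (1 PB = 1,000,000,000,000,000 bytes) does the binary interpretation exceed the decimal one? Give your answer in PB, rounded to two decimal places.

16.62 PB

132 PiB = 132 × 1,125,899,906,842,624 = 148,618,787,703,226,368 bytes
132 PB = 132 × 1,000,000,000,000,000 = 132,000,000,000,000,000 bytes
difference = 16,618,787,703,226,368 bytes
16,618,787,703,226,368 / 1,000,000,000,000,000 = 16.62 PB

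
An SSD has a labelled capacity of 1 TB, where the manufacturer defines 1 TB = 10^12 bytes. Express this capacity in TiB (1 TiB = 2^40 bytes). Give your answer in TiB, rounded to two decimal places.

0.91 TiB

1 TB × 1,000,000,000,000 bytes/TB = 1,000,000,000,000 bytes
1 TiB = 2^40 bytes = 1,099,511,627,776 bytes
1,000,000,000,000 / 1,099,511,627,776 = 0.91 TiB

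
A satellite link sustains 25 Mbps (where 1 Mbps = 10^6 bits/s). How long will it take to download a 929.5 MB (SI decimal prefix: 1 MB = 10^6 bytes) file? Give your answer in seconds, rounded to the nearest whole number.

297 seconds

929.5 MB = 929,500,000 bytes = 7,436,000,000 bits
25 Mbps = 25,000,000 bits/s
time = 7,436,000,000 / 25,000,000 = 297 s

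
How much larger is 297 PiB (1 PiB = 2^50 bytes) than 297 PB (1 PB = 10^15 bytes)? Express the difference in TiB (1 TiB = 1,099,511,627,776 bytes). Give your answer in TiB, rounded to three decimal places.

34,008.074 TiB

297 PiB = 297 × 1,125,899,906,842,624 = 334,392,272,332,259,328 bytes
297 PB = 297 × 1,000,000,000,000,000 = 297,000,000,000,000,000 bytes
difference = 37,392,272,332,259,328 bytes
37,392,272,332,259,328 / 1,099,511,627,776 = 34,008.074 TiB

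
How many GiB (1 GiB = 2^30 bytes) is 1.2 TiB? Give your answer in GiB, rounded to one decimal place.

1.2 TiB × 1,099,511,627,776 bytes/TiB = 1,319,413,953,331.2 bytes
1 GiB = 1,073,741,824 bytes
1,319,413,953,331.2 / 1,073,741,824 = 1,228.8 GiB

1,228.8 GiB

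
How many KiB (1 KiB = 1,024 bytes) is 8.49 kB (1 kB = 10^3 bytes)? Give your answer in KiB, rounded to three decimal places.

8.291 KiB

8.49 kB × 1,000 bytes/kB = 8,490 bytes
1 KiB = 2^10 bytes = 1,024 bytes
8,490 / 1,024 = 8.291 KiB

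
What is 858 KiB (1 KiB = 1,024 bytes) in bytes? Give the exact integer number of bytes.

878,592 bytes

858 × 1,024 = 878,592 bytes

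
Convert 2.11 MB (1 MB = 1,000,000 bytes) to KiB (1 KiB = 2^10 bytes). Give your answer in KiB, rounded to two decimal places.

2.11 MB = 2.11 × 10^6 bytes = 2,110,000 bytes
1 KiB = 2^10 bytes = 1,024 bytes
2,110,000 / 1,024 = 2,060.55 KiB

2,060.55 KiB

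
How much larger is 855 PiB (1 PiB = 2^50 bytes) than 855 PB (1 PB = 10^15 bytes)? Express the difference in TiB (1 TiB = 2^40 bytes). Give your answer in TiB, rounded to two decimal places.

97,902.03 TiB

855 PiB = 855 × 1,125,899,906,842,624 = 962,644,420,350,443,520 bytes
855 PB = 855 × 1,000,000,000,000,000 = 855,000,000,000,000,000 bytes
difference = 107,644,420,350,443,520 bytes
107,644,420,350,443,520 / 1,099,511,627,776 = 97,902.03 TiB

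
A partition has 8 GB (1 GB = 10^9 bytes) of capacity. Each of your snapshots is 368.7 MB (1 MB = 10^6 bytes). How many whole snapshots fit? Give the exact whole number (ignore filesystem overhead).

Capacity: 8 GB = 8,000,000,000 bytes
Per item: 368.7 MB = 368,700,000 bytes
⌊8,000,000,000 / 368,700,000⌋ = 21

21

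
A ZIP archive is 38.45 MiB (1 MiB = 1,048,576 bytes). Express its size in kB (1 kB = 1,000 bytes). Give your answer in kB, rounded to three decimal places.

40,317.747 kB

38.45 MiB × 1,048,576 bytes/MiB = 40,317,747.2 bytes
1 kB = 10^3 bytes = 1,000 bytes
40,317,747.2 / 1,000 = 40,317.747 kB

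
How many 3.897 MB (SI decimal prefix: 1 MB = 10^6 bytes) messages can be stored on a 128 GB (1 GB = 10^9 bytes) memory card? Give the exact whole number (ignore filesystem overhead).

Capacity: 128 GB = 128,000,000,000 bytes
Per item: 3.897 MB = 3,897,000 bytes
⌊128,000,000,000 / 3,897,000⌋ = 32,845

32,845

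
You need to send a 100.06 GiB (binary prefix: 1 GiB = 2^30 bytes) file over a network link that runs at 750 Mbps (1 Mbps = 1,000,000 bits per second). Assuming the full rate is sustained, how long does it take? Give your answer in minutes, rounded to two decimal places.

19.10 minutes

100.06 GiB = 107,438,606,909.44 bytes = 859,508,855,275.52 bits
750 Mbps = 750,000,000 bits/s
time = 859,508,855,275.52 / 750,000,000 = 1,146.012 s
1,146.012 s / 60 = 19.10 minutes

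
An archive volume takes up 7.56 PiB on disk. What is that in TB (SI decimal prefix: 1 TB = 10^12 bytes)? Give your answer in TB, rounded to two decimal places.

7.56 PiB = 7.56 × 2^50 bytes = 8,511,803,295,730,237.44 bytes
1 TB = 1,000,000,000,000 bytes
8,511,803,295,730,237.44 / 1,000,000,000,000 = 8,511.80 TB

8,511.80 TB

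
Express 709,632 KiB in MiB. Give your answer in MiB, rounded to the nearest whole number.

693 MiB

709,632 KiB = 709,632 × 2^10 bytes = 726,663,168 bytes
1 MiB = 1,048,576 bytes
726,663,168 / 1,048,576 = 693 MiB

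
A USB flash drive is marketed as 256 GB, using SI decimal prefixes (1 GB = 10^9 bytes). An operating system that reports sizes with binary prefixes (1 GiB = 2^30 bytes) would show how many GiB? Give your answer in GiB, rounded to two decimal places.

238.42 GiB

256 GB = 256 × 10^9 bytes = 256,000,000,000 bytes
1 GiB = 2^30 bytes = 1,073,741,824 bytes
256,000,000,000 / 1,073,741,824 = 238.42 GiB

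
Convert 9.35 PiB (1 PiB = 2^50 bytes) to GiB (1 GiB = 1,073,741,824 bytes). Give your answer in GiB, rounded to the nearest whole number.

9,804,186 GiB

9.35 PiB = 9.35 × 2^50 bytes = 10,527,164,128,978,534.4 bytes
1 GiB = 1,073,741,824 bytes
10,527,164,128,978,534.4 / 1,073,741,824 = 9,804,186 GiB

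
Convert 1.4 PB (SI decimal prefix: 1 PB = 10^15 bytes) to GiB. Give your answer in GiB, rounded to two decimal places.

1.4 PB = 1.4 × 10^15 bytes = 1,400,000,000,000,000 bytes
1 GiB = 1,073,741,824 bytes
1,400,000,000,000,000 / 1,073,741,824 = 1,303,851.60 GiB

1,303,851.60 GiB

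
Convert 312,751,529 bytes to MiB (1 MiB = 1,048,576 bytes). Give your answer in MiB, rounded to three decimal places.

312,751,529 bytes given.
1 MiB = 1,048,576 bytes
312,751,529 / 1,048,576 = 298.263 MiB

298.263 MiB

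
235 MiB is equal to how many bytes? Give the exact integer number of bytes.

246,415,360 bytes

235 × 1,048,576 = 246,415,360 bytes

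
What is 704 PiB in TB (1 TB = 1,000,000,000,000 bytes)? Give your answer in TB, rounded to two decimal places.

704 PiB = 704 × 2^50 bytes = 792,633,534,417,207,296 bytes
1 TB = 10^12 bytes = 1,000,000,000,000 bytes
792,633,534,417,207,296 / 1,000,000,000,000 = 792,633.53 TB

792,633.53 TB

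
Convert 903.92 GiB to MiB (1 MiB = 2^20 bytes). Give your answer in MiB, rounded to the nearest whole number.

903.92 GiB = 903.92 × 2^30 bytes = 970,576,709,550.08 bytes
1 MiB = 2^20 bytes = 1,048,576 bytes
970,576,709,550.08 / 1,048,576 = 925,614 MiB

925,614 MiB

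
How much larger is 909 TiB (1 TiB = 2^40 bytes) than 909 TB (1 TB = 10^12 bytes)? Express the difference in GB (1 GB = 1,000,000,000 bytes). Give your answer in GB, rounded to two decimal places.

90,456.07 GB

909 TiB = 909 × 1,099,511,627,776 = 999,456,069,648,384 bytes
909 TB = 909 × 1,000,000,000,000 = 909,000,000,000,000 bytes
difference = 90,456,069,648,384 bytes
90,456,069,648,384 / 1,000,000,000 = 90,456.07 GB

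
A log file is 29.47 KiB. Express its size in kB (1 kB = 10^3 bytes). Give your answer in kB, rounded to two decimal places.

29.47 KiB = 29.47 × 2^10 bytes = 30,177.28 bytes
1 kB = 10^3 bytes = 1,000 bytes
30,177.28 / 1,000 = 30.18 kB

30.18 kB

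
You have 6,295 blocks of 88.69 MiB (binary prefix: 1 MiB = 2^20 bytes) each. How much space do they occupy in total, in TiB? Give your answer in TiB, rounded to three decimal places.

Total = 6,295 × 88.69 MiB = 558303.55 MiB
= 558303.55 × 1,048,576 bytes = 585,423,703,244.8 bytes
1 TiB = 1,099,511,627,776 bytes
585,423,703,244.8 / 1,099,511,627,776 = 0.532 TiB

0.532 TiB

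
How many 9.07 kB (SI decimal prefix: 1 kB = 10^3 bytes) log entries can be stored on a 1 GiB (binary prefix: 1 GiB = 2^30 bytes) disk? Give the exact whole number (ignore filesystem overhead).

Capacity: 1 GiB = 1,073,741,824 bytes
Per item: 9.07 kB = 9,070 bytes
⌊1,073,741,824 / 9,070⌋ = 118,383

118,383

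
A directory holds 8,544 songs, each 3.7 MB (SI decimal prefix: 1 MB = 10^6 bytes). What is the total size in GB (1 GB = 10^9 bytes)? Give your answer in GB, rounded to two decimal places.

31.61 GB

Total = 8,544 × 3.7 MB = 31612.8 MB
= 31612.8 × 1,000,000 bytes = 31,612,800,000 bytes
1 GB = 1,000,000,000 bytes
31,612,800,000 / 1,000,000,000 = 31.61 GB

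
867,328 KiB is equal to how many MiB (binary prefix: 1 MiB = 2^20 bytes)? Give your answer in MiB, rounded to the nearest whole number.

867,328 KiB = 867,328 × 2^10 bytes = 888,143,872 bytes
1 MiB = 2^20 bytes = 1,048,576 bytes
888,143,872 / 1,048,576 = 847 MiB

847 MiB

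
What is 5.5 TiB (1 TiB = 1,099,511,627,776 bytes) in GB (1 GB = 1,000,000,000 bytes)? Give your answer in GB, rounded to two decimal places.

6,047.31 GB

5.5 TiB = 5.5 × 2^40 bytes = 6,047,313,952,768 bytes
1 GB = 10^9 bytes = 1,000,000,000 bytes
6,047,313,952,768 / 1,000,000,000 = 6,047.31 GB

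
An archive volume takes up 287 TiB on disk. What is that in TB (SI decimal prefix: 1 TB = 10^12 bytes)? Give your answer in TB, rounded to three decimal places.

287 TiB × 1,099,511,627,776 bytes/TiB = 315,559,837,171,712 bytes
1 TB = 10^12 bytes = 1,000,000,000,000 bytes
315,559,837,171,712 / 1,000,000,000,000 = 315.560 TB

315.560 TB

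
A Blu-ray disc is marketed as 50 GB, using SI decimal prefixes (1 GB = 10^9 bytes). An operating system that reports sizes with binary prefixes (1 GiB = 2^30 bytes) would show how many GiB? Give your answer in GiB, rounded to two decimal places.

46.57 GiB

50 GB × 1,000,000,000 bytes/GB = 50,000,000,000 bytes
1 GiB = 2^30 bytes = 1,073,741,824 bytes
50,000,000,000 / 1,073,741,824 = 46.57 GiB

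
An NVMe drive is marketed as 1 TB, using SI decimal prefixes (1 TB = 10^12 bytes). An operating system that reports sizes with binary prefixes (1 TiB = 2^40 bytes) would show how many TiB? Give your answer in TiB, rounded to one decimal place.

0.9 TiB

1 TB × 1,000,000,000,000 bytes/TB = 1,000,000,000,000 bytes
1 TiB = 1,099,511,627,776 bytes
1,000,000,000,000 / 1,099,511,627,776 = 0.9 TiB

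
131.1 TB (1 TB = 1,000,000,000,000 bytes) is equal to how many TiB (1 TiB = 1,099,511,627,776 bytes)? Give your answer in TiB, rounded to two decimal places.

119.23 TiB

131.1 TB × 1,000,000,000,000 bytes/TB = 131,100,000,000,000 bytes
1 TiB = 2^40 bytes = 1,099,511,627,776 bytes
131,100,000,000,000 / 1,099,511,627,776 = 119.23 TiB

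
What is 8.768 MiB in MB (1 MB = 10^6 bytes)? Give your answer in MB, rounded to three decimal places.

9.194 MB

8.768 MiB = 8.768 × 2^20 bytes = 9,193,914.368 bytes
1 MB = 1,000,000 bytes
9,193,914.368 / 1,000,000 = 9.194 MB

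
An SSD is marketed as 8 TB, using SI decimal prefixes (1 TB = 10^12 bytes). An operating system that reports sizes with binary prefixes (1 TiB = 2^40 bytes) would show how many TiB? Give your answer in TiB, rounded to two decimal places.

8 TB = 8 × 10^12 bytes = 8,000,000,000,000 bytes
1 TiB = 1,099,511,627,776 bytes
8,000,000,000,000 / 1,099,511,627,776 = 7.28 TiB

7.28 TiB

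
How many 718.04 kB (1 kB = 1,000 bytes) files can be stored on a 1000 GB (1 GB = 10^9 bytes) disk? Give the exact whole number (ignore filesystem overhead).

Capacity: 1000 GB = 1,000,000,000,000 bytes
Per item: 718.04 kB = 718,040 bytes
⌊1,000,000,000,000 / 718,040⌋ = 1,392,680

1,392,680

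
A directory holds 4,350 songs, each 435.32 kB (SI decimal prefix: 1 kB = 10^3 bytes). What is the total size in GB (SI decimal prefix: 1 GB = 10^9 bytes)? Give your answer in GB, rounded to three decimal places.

Total = 4,350 × 435.32 kB = 1,893,642 kB
= 1,893,642 × 1,000 bytes = 1,893,642,000 bytes
1 GB = 1,000,000,000 bytes
1,893,642,000 / 1,000,000,000 = 1.894 GB

1.894 GB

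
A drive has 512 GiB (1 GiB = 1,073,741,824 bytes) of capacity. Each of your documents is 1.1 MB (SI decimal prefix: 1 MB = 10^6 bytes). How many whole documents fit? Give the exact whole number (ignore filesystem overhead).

Capacity: 512 GiB = 549,755,813,888 bytes
Per item: 1.1 MB = 1,100,000 bytes
⌊549,755,813,888 / 1,100,000⌋ = 499,778

499,778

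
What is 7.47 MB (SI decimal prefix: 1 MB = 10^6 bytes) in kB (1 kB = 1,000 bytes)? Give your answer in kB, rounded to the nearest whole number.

7.47 MB = 7.47 × 10^6 bytes = 7,470,000 bytes
1 kB = 1,000 bytes
7,470,000 / 1,000 = 7,470 kB

7,470 kB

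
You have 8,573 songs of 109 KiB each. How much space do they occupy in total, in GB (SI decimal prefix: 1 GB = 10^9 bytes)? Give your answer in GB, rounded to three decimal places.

Total = 8,573 × 109 KiB = 934,457 KiB
= 934,457 × 1,024 bytes = 956,883,968 bytes
1 GB = 1,000,000,000 bytes
956,883,968 / 1,000,000,000 = 0.957 GB

0.957 GB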